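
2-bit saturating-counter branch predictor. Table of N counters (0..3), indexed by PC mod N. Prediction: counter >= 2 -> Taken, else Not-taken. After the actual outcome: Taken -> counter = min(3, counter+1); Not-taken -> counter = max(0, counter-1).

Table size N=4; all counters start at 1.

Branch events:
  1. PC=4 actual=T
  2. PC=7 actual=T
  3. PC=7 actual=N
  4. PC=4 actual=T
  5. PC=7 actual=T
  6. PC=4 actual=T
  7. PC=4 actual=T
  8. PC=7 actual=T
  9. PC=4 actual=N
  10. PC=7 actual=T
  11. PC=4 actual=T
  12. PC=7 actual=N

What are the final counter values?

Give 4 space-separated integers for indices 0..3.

Ev 1: PC=4 idx=0 pred=N actual=T -> ctr[0]=2
Ev 2: PC=7 idx=3 pred=N actual=T -> ctr[3]=2
Ev 3: PC=7 idx=3 pred=T actual=N -> ctr[3]=1
Ev 4: PC=4 idx=0 pred=T actual=T -> ctr[0]=3
Ev 5: PC=7 idx=3 pred=N actual=T -> ctr[3]=2
Ev 6: PC=4 idx=0 pred=T actual=T -> ctr[0]=3
Ev 7: PC=4 idx=0 pred=T actual=T -> ctr[0]=3
Ev 8: PC=7 idx=3 pred=T actual=T -> ctr[3]=3
Ev 9: PC=4 idx=0 pred=T actual=N -> ctr[0]=2
Ev 10: PC=7 idx=3 pred=T actual=T -> ctr[3]=3
Ev 11: PC=4 idx=0 pred=T actual=T -> ctr[0]=3
Ev 12: PC=7 idx=3 pred=T actual=N -> ctr[3]=2

Answer: 3 1 1 2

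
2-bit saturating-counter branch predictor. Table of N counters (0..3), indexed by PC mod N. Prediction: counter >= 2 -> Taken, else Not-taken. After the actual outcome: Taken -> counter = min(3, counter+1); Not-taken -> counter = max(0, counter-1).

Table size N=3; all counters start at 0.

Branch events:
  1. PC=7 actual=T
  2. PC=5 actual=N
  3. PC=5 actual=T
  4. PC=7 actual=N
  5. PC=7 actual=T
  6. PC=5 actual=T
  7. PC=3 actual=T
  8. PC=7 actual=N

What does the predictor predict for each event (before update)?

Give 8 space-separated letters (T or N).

Ev 1: PC=7 idx=1 pred=N actual=T -> ctr[1]=1
Ev 2: PC=5 idx=2 pred=N actual=N -> ctr[2]=0
Ev 3: PC=5 idx=2 pred=N actual=T -> ctr[2]=1
Ev 4: PC=7 idx=1 pred=N actual=N -> ctr[1]=0
Ev 5: PC=7 idx=1 pred=N actual=T -> ctr[1]=1
Ev 6: PC=5 idx=2 pred=N actual=T -> ctr[2]=2
Ev 7: PC=3 idx=0 pred=N actual=T -> ctr[0]=1
Ev 8: PC=7 idx=1 pred=N actual=N -> ctr[1]=0

Answer: N N N N N N N N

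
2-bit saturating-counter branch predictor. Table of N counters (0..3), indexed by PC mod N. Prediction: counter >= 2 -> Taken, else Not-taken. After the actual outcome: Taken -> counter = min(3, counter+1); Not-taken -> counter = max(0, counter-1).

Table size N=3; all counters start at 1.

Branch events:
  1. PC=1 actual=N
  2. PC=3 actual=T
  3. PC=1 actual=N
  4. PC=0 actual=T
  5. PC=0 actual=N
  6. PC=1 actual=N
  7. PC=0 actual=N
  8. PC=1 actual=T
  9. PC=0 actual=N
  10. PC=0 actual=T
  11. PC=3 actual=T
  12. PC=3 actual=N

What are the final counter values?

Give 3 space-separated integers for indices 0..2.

Ev 1: PC=1 idx=1 pred=N actual=N -> ctr[1]=0
Ev 2: PC=3 idx=0 pred=N actual=T -> ctr[0]=2
Ev 3: PC=1 idx=1 pred=N actual=N -> ctr[1]=0
Ev 4: PC=0 idx=0 pred=T actual=T -> ctr[0]=3
Ev 5: PC=0 idx=0 pred=T actual=N -> ctr[0]=2
Ev 6: PC=1 idx=1 pred=N actual=N -> ctr[1]=0
Ev 7: PC=0 idx=0 pred=T actual=N -> ctr[0]=1
Ev 8: PC=1 idx=1 pred=N actual=T -> ctr[1]=1
Ev 9: PC=0 idx=0 pred=N actual=N -> ctr[0]=0
Ev 10: PC=0 idx=0 pred=N actual=T -> ctr[0]=1
Ev 11: PC=3 idx=0 pred=N actual=T -> ctr[0]=2
Ev 12: PC=3 idx=0 pred=T actual=N -> ctr[0]=1

Answer: 1 1 1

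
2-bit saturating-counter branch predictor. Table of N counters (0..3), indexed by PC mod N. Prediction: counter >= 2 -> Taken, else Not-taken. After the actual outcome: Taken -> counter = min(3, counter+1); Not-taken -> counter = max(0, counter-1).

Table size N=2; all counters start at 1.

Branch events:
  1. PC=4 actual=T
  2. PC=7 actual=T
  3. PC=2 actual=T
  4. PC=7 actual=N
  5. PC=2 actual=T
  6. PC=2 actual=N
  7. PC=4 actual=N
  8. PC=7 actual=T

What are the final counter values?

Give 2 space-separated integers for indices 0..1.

Ev 1: PC=4 idx=0 pred=N actual=T -> ctr[0]=2
Ev 2: PC=7 idx=1 pred=N actual=T -> ctr[1]=2
Ev 3: PC=2 idx=0 pred=T actual=T -> ctr[0]=3
Ev 4: PC=7 idx=1 pred=T actual=N -> ctr[1]=1
Ev 5: PC=2 idx=0 pred=T actual=T -> ctr[0]=3
Ev 6: PC=2 idx=0 pred=T actual=N -> ctr[0]=2
Ev 7: PC=4 idx=0 pred=T actual=N -> ctr[0]=1
Ev 8: PC=7 idx=1 pred=N actual=T -> ctr[1]=2

Answer: 1 2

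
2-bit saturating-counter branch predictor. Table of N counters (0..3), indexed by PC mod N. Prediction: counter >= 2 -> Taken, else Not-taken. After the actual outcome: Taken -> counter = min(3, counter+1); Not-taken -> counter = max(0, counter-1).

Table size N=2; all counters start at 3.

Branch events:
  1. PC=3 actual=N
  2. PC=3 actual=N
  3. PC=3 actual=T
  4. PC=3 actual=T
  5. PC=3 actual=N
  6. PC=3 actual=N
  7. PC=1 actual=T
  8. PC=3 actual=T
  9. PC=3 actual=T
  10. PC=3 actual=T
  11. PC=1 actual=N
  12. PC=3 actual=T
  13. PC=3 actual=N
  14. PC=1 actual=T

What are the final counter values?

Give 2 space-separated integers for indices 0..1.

Ev 1: PC=3 idx=1 pred=T actual=N -> ctr[1]=2
Ev 2: PC=3 idx=1 pred=T actual=N -> ctr[1]=1
Ev 3: PC=3 idx=1 pred=N actual=T -> ctr[1]=2
Ev 4: PC=3 idx=1 pred=T actual=T -> ctr[1]=3
Ev 5: PC=3 idx=1 pred=T actual=N -> ctr[1]=2
Ev 6: PC=3 idx=1 pred=T actual=N -> ctr[1]=1
Ev 7: PC=1 idx=1 pred=N actual=T -> ctr[1]=2
Ev 8: PC=3 idx=1 pred=T actual=T -> ctr[1]=3
Ev 9: PC=3 idx=1 pred=T actual=T -> ctr[1]=3
Ev 10: PC=3 idx=1 pred=T actual=T -> ctr[1]=3
Ev 11: PC=1 idx=1 pred=T actual=N -> ctr[1]=2
Ev 12: PC=3 idx=1 pred=T actual=T -> ctr[1]=3
Ev 13: PC=3 idx=1 pred=T actual=N -> ctr[1]=2
Ev 14: PC=1 idx=1 pred=T actual=T -> ctr[1]=3

Answer: 3 3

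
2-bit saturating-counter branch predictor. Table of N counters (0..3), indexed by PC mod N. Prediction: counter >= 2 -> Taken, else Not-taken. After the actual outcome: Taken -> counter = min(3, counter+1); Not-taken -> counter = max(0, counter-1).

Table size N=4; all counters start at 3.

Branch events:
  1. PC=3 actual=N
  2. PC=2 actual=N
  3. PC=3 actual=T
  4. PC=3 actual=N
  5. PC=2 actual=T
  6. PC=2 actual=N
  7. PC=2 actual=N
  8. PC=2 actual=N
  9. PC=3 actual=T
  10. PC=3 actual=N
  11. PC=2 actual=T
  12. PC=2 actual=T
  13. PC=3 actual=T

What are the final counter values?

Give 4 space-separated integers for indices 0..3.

Answer: 3 3 2 3

Derivation:
Ev 1: PC=3 idx=3 pred=T actual=N -> ctr[3]=2
Ev 2: PC=2 idx=2 pred=T actual=N -> ctr[2]=2
Ev 3: PC=3 idx=3 pred=T actual=T -> ctr[3]=3
Ev 4: PC=3 idx=3 pred=T actual=N -> ctr[3]=2
Ev 5: PC=2 idx=2 pred=T actual=T -> ctr[2]=3
Ev 6: PC=2 idx=2 pred=T actual=N -> ctr[2]=2
Ev 7: PC=2 idx=2 pred=T actual=N -> ctr[2]=1
Ev 8: PC=2 idx=2 pred=N actual=N -> ctr[2]=0
Ev 9: PC=3 idx=3 pred=T actual=T -> ctr[3]=3
Ev 10: PC=3 idx=3 pred=T actual=N -> ctr[3]=2
Ev 11: PC=2 idx=2 pred=N actual=T -> ctr[2]=1
Ev 12: PC=2 idx=2 pred=N actual=T -> ctr[2]=2
Ev 13: PC=3 idx=3 pred=T actual=T -> ctr[3]=3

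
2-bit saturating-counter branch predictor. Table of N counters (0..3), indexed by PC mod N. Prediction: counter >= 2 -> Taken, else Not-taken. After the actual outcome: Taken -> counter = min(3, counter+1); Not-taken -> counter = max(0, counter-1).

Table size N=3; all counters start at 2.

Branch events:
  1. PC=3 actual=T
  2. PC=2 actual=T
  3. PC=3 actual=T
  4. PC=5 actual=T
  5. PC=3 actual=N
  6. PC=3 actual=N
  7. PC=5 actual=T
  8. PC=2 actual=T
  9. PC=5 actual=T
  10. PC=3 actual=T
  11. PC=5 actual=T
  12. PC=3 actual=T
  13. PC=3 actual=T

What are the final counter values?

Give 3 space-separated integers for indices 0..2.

Ev 1: PC=3 idx=0 pred=T actual=T -> ctr[0]=3
Ev 2: PC=2 idx=2 pred=T actual=T -> ctr[2]=3
Ev 3: PC=3 idx=0 pred=T actual=T -> ctr[0]=3
Ev 4: PC=5 idx=2 pred=T actual=T -> ctr[2]=3
Ev 5: PC=3 idx=0 pred=T actual=N -> ctr[0]=2
Ev 6: PC=3 idx=0 pred=T actual=N -> ctr[0]=1
Ev 7: PC=5 idx=2 pred=T actual=T -> ctr[2]=3
Ev 8: PC=2 idx=2 pred=T actual=T -> ctr[2]=3
Ev 9: PC=5 idx=2 pred=T actual=T -> ctr[2]=3
Ev 10: PC=3 idx=0 pred=N actual=T -> ctr[0]=2
Ev 11: PC=5 idx=2 pred=T actual=T -> ctr[2]=3
Ev 12: PC=3 idx=0 pred=T actual=T -> ctr[0]=3
Ev 13: PC=3 idx=0 pred=T actual=T -> ctr[0]=3

Answer: 3 2 3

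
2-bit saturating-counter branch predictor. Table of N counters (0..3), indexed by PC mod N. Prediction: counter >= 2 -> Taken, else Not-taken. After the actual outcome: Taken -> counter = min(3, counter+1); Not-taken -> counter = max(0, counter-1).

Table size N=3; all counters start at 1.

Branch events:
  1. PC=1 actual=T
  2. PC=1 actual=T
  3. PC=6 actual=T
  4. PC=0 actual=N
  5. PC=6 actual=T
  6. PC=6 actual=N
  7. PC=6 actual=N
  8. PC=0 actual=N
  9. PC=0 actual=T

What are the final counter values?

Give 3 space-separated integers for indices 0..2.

Answer: 1 3 1

Derivation:
Ev 1: PC=1 idx=1 pred=N actual=T -> ctr[1]=2
Ev 2: PC=1 idx=1 pred=T actual=T -> ctr[1]=3
Ev 3: PC=6 idx=0 pred=N actual=T -> ctr[0]=2
Ev 4: PC=0 idx=0 pred=T actual=N -> ctr[0]=1
Ev 5: PC=6 idx=0 pred=N actual=T -> ctr[0]=2
Ev 6: PC=6 idx=0 pred=T actual=N -> ctr[0]=1
Ev 7: PC=6 idx=0 pred=N actual=N -> ctr[0]=0
Ev 8: PC=0 idx=0 pred=N actual=N -> ctr[0]=0
Ev 9: PC=0 idx=0 pred=N actual=T -> ctr[0]=1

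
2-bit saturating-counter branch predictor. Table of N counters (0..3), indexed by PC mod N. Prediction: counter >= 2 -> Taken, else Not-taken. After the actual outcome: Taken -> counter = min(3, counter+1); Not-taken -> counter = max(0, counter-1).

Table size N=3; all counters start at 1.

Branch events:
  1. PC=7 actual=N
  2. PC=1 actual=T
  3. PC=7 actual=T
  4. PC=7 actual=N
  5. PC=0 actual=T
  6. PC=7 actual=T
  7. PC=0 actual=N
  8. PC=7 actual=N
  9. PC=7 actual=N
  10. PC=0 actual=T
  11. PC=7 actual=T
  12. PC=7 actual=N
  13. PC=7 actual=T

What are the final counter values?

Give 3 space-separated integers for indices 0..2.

Answer: 2 1 1

Derivation:
Ev 1: PC=7 idx=1 pred=N actual=N -> ctr[1]=0
Ev 2: PC=1 idx=1 pred=N actual=T -> ctr[1]=1
Ev 3: PC=7 idx=1 pred=N actual=T -> ctr[1]=2
Ev 4: PC=7 idx=1 pred=T actual=N -> ctr[1]=1
Ev 5: PC=0 idx=0 pred=N actual=T -> ctr[0]=2
Ev 6: PC=7 idx=1 pred=N actual=T -> ctr[1]=2
Ev 7: PC=0 idx=0 pred=T actual=N -> ctr[0]=1
Ev 8: PC=7 idx=1 pred=T actual=N -> ctr[1]=1
Ev 9: PC=7 idx=1 pred=N actual=N -> ctr[1]=0
Ev 10: PC=0 idx=0 pred=N actual=T -> ctr[0]=2
Ev 11: PC=7 idx=1 pred=N actual=T -> ctr[1]=1
Ev 12: PC=7 idx=1 pred=N actual=N -> ctr[1]=0
Ev 13: PC=7 idx=1 pred=N actual=T -> ctr[1]=1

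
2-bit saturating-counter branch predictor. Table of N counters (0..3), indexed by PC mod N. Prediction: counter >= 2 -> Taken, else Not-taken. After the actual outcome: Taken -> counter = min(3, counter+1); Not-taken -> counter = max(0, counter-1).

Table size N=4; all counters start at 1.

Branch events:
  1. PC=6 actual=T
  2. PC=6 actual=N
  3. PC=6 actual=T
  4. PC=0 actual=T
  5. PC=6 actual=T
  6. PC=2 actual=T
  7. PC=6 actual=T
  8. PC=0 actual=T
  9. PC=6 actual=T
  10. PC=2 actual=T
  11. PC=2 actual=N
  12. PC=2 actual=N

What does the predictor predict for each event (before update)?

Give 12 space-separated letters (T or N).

Answer: N T N N T T T T T T T T

Derivation:
Ev 1: PC=6 idx=2 pred=N actual=T -> ctr[2]=2
Ev 2: PC=6 idx=2 pred=T actual=N -> ctr[2]=1
Ev 3: PC=6 idx=2 pred=N actual=T -> ctr[2]=2
Ev 4: PC=0 idx=0 pred=N actual=T -> ctr[0]=2
Ev 5: PC=6 idx=2 pred=T actual=T -> ctr[2]=3
Ev 6: PC=2 idx=2 pred=T actual=T -> ctr[2]=3
Ev 7: PC=6 idx=2 pred=T actual=T -> ctr[2]=3
Ev 8: PC=0 idx=0 pred=T actual=T -> ctr[0]=3
Ev 9: PC=6 idx=2 pred=T actual=T -> ctr[2]=3
Ev 10: PC=2 idx=2 pred=T actual=T -> ctr[2]=3
Ev 11: PC=2 idx=2 pred=T actual=N -> ctr[2]=2
Ev 12: PC=2 idx=2 pred=T actual=N -> ctr[2]=1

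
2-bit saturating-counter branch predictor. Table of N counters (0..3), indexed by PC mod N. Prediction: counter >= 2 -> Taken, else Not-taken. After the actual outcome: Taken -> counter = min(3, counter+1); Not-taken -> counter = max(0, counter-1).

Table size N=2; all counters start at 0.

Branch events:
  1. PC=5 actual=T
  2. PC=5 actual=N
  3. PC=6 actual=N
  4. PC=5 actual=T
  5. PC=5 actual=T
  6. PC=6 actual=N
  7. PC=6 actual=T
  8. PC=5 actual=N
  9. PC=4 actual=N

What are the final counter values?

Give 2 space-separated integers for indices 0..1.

Answer: 0 1

Derivation:
Ev 1: PC=5 idx=1 pred=N actual=T -> ctr[1]=1
Ev 2: PC=5 idx=1 pred=N actual=N -> ctr[1]=0
Ev 3: PC=6 idx=0 pred=N actual=N -> ctr[0]=0
Ev 4: PC=5 idx=1 pred=N actual=T -> ctr[1]=1
Ev 5: PC=5 idx=1 pred=N actual=T -> ctr[1]=2
Ev 6: PC=6 idx=0 pred=N actual=N -> ctr[0]=0
Ev 7: PC=6 idx=0 pred=N actual=T -> ctr[0]=1
Ev 8: PC=5 idx=1 pred=T actual=N -> ctr[1]=1
Ev 9: PC=4 idx=0 pred=N actual=N -> ctr[0]=0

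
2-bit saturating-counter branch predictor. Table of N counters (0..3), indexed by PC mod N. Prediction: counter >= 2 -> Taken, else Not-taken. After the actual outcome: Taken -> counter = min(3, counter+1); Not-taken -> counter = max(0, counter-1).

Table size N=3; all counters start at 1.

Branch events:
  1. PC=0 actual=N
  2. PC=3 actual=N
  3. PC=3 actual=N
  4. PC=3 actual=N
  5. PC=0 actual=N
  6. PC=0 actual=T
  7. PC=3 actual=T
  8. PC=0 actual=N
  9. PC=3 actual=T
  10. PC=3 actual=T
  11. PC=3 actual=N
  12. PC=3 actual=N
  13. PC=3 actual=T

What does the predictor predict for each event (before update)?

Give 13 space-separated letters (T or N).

Ev 1: PC=0 idx=0 pred=N actual=N -> ctr[0]=0
Ev 2: PC=3 idx=0 pred=N actual=N -> ctr[0]=0
Ev 3: PC=3 idx=0 pred=N actual=N -> ctr[0]=0
Ev 4: PC=3 idx=0 pred=N actual=N -> ctr[0]=0
Ev 5: PC=0 idx=0 pred=N actual=N -> ctr[0]=0
Ev 6: PC=0 idx=0 pred=N actual=T -> ctr[0]=1
Ev 7: PC=3 idx=0 pred=N actual=T -> ctr[0]=2
Ev 8: PC=0 idx=0 pred=T actual=N -> ctr[0]=1
Ev 9: PC=3 idx=0 pred=N actual=T -> ctr[0]=2
Ev 10: PC=3 idx=0 pred=T actual=T -> ctr[0]=3
Ev 11: PC=3 idx=0 pred=T actual=N -> ctr[0]=2
Ev 12: PC=3 idx=0 pred=T actual=N -> ctr[0]=1
Ev 13: PC=3 idx=0 pred=N actual=T -> ctr[0]=2

Answer: N N N N N N N T N T T T N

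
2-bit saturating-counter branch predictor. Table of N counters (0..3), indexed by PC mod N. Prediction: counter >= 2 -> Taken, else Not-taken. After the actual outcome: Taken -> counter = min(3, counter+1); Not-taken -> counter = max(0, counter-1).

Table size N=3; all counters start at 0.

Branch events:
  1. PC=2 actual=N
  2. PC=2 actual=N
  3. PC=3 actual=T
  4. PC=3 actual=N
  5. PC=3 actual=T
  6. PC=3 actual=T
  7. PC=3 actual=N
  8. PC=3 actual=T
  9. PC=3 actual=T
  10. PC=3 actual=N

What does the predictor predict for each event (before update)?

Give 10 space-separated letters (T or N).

Ev 1: PC=2 idx=2 pred=N actual=N -> ctr[2]=0
Ev 2: PC=2 idx=2 pred=N actual=N -> ctr[2]=0
Ev 3: PC=3 idx=0 pred=N actual=T -> ctr[0]=1
Ev 4: PC=3 idx=0 pred=N actual=N -> ctr[0]=0
Ev 5: PC=3 idx=0 pred=N actual=T -> ctr[0]=1
Ev 6: PC=3 idx=0 pred=N actual=T -> ctr[0]=2
Ev 7: PC=3 idx=0 pred=T actual=N -> ctr[0]=1
Ev 8: PC=3 idx=0 pred=N actual=T -> ctr[0]=2
Ev 9: PC=3 idx=0 pred=T actual=T -> ctr[0]=3
Ev 10: PC=3 idx=0 pred=T actual=N -> ctr[0]=2

Answer: N N N N N N T N T T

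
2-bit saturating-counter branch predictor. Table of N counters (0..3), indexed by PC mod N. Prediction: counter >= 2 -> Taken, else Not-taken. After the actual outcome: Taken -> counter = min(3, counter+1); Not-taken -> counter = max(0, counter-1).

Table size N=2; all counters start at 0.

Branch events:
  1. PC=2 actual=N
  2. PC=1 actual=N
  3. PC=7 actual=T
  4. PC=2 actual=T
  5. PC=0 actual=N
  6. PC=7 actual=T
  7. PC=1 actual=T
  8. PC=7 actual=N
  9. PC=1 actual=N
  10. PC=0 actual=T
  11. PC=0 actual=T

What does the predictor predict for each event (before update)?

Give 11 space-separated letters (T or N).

Answer: N N N N N N T T T N N

Derivation:
Ev 1: PC=2 idx=0 pred=N actual=N -> ctr[0]=0
Ev 2: PC=1 idx=1 pred=N actual=N -> ctr[1]=0
Ev 3: PC=7 idx=1 pred=N actual=T -> ctr[1]=1
Ev 4: PC=2 idx=0 pred=N actual=T -> ctr[0]=1
Ev 5: PC=0 idx=0 pred=N actual=N -> ctr[0]=0
Ev 6: PC=7 idx=1 pred=N actual=T -> ctr[1]=2
Ev 7: PC=1 idx=1 pred=T actual=T -> ctr[1]=3
Ev 8: PC=7 idx=1 pred=T actual=N -> ctr[1]=2
Ev 9: PC=1 idx=1 pred=T actual=N -> ctr[1]=1
Ev 10: PC=0 idx=0 pred=N actual=T -> ctr[0]=1
Ev 11: PC=0 idx=0 pred=N actual=T -> ctr[0]=2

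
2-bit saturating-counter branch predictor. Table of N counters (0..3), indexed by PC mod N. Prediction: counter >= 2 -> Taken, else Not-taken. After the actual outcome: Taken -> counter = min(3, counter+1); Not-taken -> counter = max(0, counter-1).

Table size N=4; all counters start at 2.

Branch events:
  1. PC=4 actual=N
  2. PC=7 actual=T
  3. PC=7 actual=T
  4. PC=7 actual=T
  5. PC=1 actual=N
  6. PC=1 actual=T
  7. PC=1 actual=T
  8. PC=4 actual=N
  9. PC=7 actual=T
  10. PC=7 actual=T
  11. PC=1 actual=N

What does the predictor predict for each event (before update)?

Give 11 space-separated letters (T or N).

Answer: T T T T T N T N T T T

Derivation:
Ev 1: PC=4 idx=0 pred=T actual=N -> ctr[0]=1
Ev 2: PC=7 idx=3 pred=T actual=T -> ctr[3]=3
Ev 3: PC=7 idx=3 pred=T actual=T -> ctr[3]=3
Ev 4: PC=7 idx=3 pred=T actual=T -> ctr[3]=3
Ev 5: PC=1 idx=1 pred=T actual=N -> ctr[1]=1
Ev 6: PC=1 idx=1 pred=N actual=T -> ctr[1]=2
Ev 7: PC=1 idx=1 pred=T actual=T -> ctr[1]=3
Ev 8: PC=4 idx=0 pred=N actual=N -> ctr[0]=0
Ev 9: PC=7 idx=3 pred=T actual=T -> ctr[3]=3
Ev 10: PC=7 idx=3 pred=T actual=T -> ctr[3]=3
Ev 11: PC=1 idx=1 pred=T actual=N -> ctr[1]=2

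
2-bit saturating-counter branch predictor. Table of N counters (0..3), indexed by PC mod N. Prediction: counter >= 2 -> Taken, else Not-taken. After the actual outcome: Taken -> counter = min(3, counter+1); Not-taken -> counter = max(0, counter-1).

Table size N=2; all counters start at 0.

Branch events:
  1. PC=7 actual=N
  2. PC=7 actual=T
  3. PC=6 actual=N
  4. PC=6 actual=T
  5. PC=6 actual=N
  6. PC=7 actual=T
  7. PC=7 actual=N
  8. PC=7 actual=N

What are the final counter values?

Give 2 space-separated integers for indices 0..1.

Answer: 0 0

Derivation:
Ev 1: PC=7 idx=1 pred=N actual=N -> ctr[1]=0
Ev 2: PC=7 idx=1 pred=N actual=T -> ctr[1]=1
Ev 3: PC=6 idx=0 pred=N actual=N -> ctr[0]=0
Ev 4: PC=6 idx=0 pred=N actual=T -> ctr[0]=1
Ev 5: PC=6 idx=0 pred=N actual=N -> ctr[0]=0
Ev 6: PC=7 idx=1 pred=N actual=T -> ctr[1]=2
Ev 7: PC=7 idx=1 pred=T actual=N -> ctr[1]=1
Ev 8: PC=7 idx=1 pred=N actual=N -> ctr[1]=0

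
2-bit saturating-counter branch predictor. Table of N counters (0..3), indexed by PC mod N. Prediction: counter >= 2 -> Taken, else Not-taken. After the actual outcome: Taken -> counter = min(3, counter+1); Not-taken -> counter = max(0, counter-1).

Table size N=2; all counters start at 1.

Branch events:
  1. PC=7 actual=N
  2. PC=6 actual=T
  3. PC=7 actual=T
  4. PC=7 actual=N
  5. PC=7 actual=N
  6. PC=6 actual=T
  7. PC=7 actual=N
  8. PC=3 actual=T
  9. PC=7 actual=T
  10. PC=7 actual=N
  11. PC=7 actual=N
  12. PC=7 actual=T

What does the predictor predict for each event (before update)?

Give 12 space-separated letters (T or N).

Ev 1: PC=7 idx=1 pred=N actual=N -> ctr[1]=0
Ev 2: PC=6 idx=0 pred=N actual=T -> ctr[0]=2
Ev 3: PC=7 idx=1 pred=N actual=T -> ctr[1]=1
Ev 4: PC=7 idx=1 pred=N actual=N -> ctr[1]=0
Ev 5: PC=7 idx=1 pred=N actual=N -> ctr[1]=0
Ev 6: PC=6 idx=0 pred=T actual=T -> ctr[0]=3
Ev 7: PC=7 idx=1 pred=N actual=N -> ctr[1]=0
Ev 8: PC=3 idx=1 pred=N actual=T -> ctr[1]=1
Ev 9: PC=7 idx=1 pred=N actual=T -> ctr[1]=2
Ev 10: PC=7 idx=1 pred=T actual=N -> ctr[1]=1
Ev 11: PC=7 idx=1 pred=N actual=N -> ctr[1]=0
Ev 12: PC=7 idx=1 pred=N actual=T -> ctr[1]=1

Answer: N N N N N T N N N T N N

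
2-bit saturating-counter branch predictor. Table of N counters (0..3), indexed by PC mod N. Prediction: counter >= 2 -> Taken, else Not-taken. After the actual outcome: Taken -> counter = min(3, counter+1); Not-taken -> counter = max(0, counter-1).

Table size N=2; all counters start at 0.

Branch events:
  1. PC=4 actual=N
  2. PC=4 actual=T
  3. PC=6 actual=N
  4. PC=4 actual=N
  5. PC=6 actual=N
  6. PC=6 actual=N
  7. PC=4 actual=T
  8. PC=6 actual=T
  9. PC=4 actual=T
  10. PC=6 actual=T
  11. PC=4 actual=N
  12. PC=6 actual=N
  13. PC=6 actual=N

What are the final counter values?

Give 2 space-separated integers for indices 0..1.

Ev 1: PC=4 idx=0 pred=N actual=N -> ctr[0]=0
Ev 2: PC=4 idx=0 pred=N actual=T -> ctr[0]=1
Ev 3: PC=6 idx=0 pred=N actual=N -> ctr[0]=0
Ev 4: PC=4 idx=0 pred=N actual=N -> ctr[0]=0
Ev 5: PC=6 idx=0 pred=N actual=N -> ctr[0]=0
Ev 6: PC=6 idx=0 pred=N actual=N -> ctr[0]=0
Ev 7: PC=4 idx=0 pred=N actual=T -> ctr[0]=1
Ev 8: PC=6 idx=0 pred=N actual=T -> ctr[0]=2
Ev 9: PC=4 idx=0 pred=T actual=T -> ctr[0]=3
Ev 10: PC=6 idx=0 pred=T actual=T -> ctr[0]=3
Ev 11: PC=4 idx=0 pred=T actual=N -> ctr[0]=2
Ev 12: PC=6 idx=0 pred=T actual=N -> ctr[0]=1
Ev 13: PC=6 idx=0 pred=N actual=N -> ctr[0]=0

Answer: 0 0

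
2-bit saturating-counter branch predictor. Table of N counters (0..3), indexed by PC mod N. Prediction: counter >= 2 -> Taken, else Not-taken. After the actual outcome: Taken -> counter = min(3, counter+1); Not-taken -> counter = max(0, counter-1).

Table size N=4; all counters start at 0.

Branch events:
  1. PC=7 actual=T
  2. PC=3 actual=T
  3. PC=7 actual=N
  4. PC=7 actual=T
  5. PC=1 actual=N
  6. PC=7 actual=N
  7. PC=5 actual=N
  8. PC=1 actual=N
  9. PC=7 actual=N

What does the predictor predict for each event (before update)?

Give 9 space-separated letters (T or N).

Answer: N N T N N T N N N

Derivation:
Ev 1: PC=7 idx=3 pred=N actual=T -> ctr[3]=1
Ev 2: PC=3 idx=3 pred=N actual=T -> ctr[3]=2
Ev 3: PC=7 idx=3 pred=T actual=N -> ctr[3]=1
Ev 4: PC=7 idx=3 pred=N actual=T -> ctr[3]=2
Ev 5: PC=1 idx=1 pred=N actual=N -> ctr[1]=0
Ev 6: PC=7 idx=3 pred=T actual=N -> ctr[3]=1
Ev 7: PC=5 idx=1 pred=N actual=N -> ctr[1]=0
Ev 8: PC=1 idx=1 pred=N actual=N -> ctr[1]=0
Ev 9: PC=7 idx=3 pred=N actual=N -> ctr[3]=0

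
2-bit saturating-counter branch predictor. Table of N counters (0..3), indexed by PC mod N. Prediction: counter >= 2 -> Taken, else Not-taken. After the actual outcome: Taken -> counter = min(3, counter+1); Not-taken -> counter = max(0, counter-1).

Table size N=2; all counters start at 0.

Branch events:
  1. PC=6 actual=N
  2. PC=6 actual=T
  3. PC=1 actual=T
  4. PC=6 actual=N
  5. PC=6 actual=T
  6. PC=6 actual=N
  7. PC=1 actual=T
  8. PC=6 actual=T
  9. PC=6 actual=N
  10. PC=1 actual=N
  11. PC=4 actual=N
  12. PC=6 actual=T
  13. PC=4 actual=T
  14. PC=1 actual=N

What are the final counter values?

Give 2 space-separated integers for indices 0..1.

Answer: 2 0

Derivation:
Ev 1: PC=6 idx=0 pred=N actual=N -> ctr[0]=0
Ev 2: PC=6 idx=0 pred=N actual=T -> ctr[0]=1
Ev 3: PC=1 idx=1 pred=N actual=T -> ctr[1]=1
Ev 4: PC=6 idx=0 pred=N actual=N -> ctr[0]=0
Ev 5: PC=6 idx=0 pred=N actual=T -> ctr[0]=1
Ev 6: PC=6 idx=0 pred=N actual=N -> ctr[0]=0
Ev 7: PC=1 idx=1 pred=N actual=T -> ctr[1]=2
Ev 8: PC=6 idx=0 pred=N actual=T -> ctr[0]=1
Ev 9: PC=6 idx=0 pred=N actual=N -> ctr[0]=0
Ev 10: PC=1 idx=1 pred=T actual=N -> ctr[1]=1
Ev 11: PC=4 idx=0 pred=N actual=N -> ctr[0]=0
Ev 12: PC=6 idx=0 pred=N actual=T -> ctr[0]=1
Ev 13: PC=4 idx=0 pred=N actual=T -> ctr[0]=2
Ev 14: PC=1 idx=1 pred=N actual=N -> ctr[1]=0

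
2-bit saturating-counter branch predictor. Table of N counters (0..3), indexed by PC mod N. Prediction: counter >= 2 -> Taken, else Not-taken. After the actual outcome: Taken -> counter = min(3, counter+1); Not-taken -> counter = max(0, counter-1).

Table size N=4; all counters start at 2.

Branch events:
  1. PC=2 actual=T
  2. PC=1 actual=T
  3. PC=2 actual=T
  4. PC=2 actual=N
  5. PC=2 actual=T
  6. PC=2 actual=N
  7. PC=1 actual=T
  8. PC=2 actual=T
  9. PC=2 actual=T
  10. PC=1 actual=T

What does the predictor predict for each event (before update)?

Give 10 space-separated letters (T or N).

Answer: T T T T T T T T T T

Derivation:
Ev 1: PC=2 idx=2 pred=T actual=T -> ctr[2]=3
Ev 2: PC=1 idx=1 pred=T actual=T -> ctr[1]=3
Ev 3: PC=2 idx=2 pred=T actual=T -> ctr[2]=3
Ev 4: PC=2 idx=2 pred=T actual=N -> ctr[2]=2
Ev 5: PC=2 idx=2 pred=T actual=T -> ctr[2]=3
Ev 6: PC=2 idx=2 pred=T actual=N -> ctr[2]=2
Ev 7: PC=1 idx=1 pred=T actual=T -> ctr[1]=3
Ev 8: PC=2 idx=2 pred=T actual=T -> ctr[2]=3
Ev 9: PC=2 idx=2 pred=T actual=T -> ctr[2]=3
Ev 10: PC=1 idx=1 pred=T actual=T -> ctr[1]=3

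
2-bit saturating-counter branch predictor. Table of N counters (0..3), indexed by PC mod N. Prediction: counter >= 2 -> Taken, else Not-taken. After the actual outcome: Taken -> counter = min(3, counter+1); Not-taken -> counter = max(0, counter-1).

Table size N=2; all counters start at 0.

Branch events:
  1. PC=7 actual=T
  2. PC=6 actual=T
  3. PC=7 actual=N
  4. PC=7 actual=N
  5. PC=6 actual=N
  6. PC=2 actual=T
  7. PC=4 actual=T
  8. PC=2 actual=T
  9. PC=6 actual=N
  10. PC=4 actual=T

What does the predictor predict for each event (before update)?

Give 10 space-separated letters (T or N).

Answer: N N N N N N N T T T

Derivation:
Ev 1: PC=7 idx=1 pred=N actual=T -> ctr[1]=1
Ev 2: PC=6 idx=0 pred=N actual=T -> ctr[0]=1
Ev 3: PC=7 idx=1 pred=N actual=N -> ctr[1]=0
Ev 4: PC=7 idx=1 pred=N actual=N -> ctr[1]=0
Ev 5: PC=6 idx=0 pred=N actual=N -> ctr[0]=0
Ev 6: PC=2 idx=0 pred=N actual=T -> ctr[0]=1
Ev 7: PC=4 idx=0 pred=N actual=T -> ctr[0]=2
Ev 8: PC=2 idx=0 pred=T actual=T -> ctr[0]=3
Ev 9: PC=6 idx=0 pred=T actual=N -> ctr[0]=2
Ev 10: PC=4 idx=0 pred=T actual=T -> ctr[0]=3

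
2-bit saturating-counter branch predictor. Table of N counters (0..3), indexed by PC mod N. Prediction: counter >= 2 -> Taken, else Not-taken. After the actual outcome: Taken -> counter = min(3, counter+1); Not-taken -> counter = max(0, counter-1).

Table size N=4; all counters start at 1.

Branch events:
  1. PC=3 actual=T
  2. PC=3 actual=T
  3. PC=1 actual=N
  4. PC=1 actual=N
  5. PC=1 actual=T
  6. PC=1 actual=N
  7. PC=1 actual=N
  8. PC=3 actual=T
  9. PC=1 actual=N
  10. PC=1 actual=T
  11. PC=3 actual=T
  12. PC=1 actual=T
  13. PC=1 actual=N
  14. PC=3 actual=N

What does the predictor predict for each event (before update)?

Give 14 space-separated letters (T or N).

Ev 1: PC=3 idx=3 pred=N actual=T -> ctr[3]=2
Ev 2: PC=3 idx=3 pred=T actual=T -> ctr[3]=3
Ev 3: PC=1 idx=1 pred=N actual=N -> ctr[1]=0
Ev 4: PC=1 idx=1 pred=N actual=N -> ctr[1]=0
Ev 5: PC=1 idx=1 pred=N actual=T -> ctr[1]=1
Ev 6: PC=1 idx=1 pred=N actual=N -> ctr[1]=0
Ev 7: PC=1 idx=1 pred=N actual=N -> ctr[1]=0
Ev 8: PC=3 idx=3 pred=T actual=T -> ctr[3]=3
Ev 9: PC=1 idx=1 pred=N actual=N -> ctr[1]=0
Ev 10: PC=1 idx=1 pred=N actual=T -> ctr[1]=1
Ev 11: PC=3 idx=3 pred=T actual=T -> ctr[3]=3
Ev 12: PC=1 idx=1 pred=N actual=T -> ctr[1]=2
Ev 13: PC=1 idx=1 pred=T actual=N -> ctr[1]=1
Ev 14: PC=3 idx=3 pred=T actual=N -> ctr[3]=2

Answer: N T N N N N N T N N T N T T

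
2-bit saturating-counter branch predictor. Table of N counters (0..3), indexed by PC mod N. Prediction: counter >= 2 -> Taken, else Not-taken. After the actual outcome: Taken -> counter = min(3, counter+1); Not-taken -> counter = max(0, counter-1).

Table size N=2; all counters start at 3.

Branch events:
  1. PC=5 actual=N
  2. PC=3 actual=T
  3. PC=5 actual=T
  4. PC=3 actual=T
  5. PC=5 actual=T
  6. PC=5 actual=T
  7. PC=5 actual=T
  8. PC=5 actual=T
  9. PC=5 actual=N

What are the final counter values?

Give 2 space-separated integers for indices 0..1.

Ev 1: PC=5 idx=1 pred=T actual=N -> ctr[1]=2
Ev 2: PC=3 idx=1 pred=T actual=T -> ctr[1]=3
Ev 3: PC=5 idx=1 pred=T actual=T -> ctr[1]=3
Ev 4: PC=3 idx=1 pred=T actual=T -> ctr[1]=3
Ev 5: PC=5 idx=1 pred=T actual=T -> ctr[1]=3
Ev 6: PC=5 idx=1 pred=T actual=T -> ctr[1]=3
Ev 7: PC=5 idx=1 pred=T actual=T -> ctr[1]=3
Ev 8: PC=5 idx=1 pred=T actual=T -> ctr[1]=3
Ev 9: PC=5 idx=1 pred=T actual=N -> ctr[1]=2

Answer: 3 2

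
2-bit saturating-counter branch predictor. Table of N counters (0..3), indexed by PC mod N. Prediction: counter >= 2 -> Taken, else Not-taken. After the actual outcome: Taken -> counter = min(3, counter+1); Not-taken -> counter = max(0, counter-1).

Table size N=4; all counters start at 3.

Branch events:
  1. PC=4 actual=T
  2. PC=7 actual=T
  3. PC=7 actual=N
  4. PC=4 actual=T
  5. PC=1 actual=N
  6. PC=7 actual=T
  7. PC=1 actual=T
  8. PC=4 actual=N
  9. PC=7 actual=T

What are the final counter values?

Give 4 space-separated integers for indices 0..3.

Answer: 2 3 3 3

Derivation:
Ev 1: PC=4 idx=0 pred=T actual=T -> ctr[0]=3
Ev 2: PC=7 idx=3 pred=T actual=T -> ctr[3]=3
Ev 3: PC=7 idx=3 pred=T actual=N -> ctr[3]=2
Ev 4: PC=4 idx=0 pred=T actual=T -> ctr[0]=3
Ev 5: PC=1 idx=1 pred=T actual=N -> ctr[1]=2
Ev 6: PC=7 idx=3 pred=T actual=T -> ctr[3]=3
Ev 7: PC=1 idx=1 pred=T actual=T -> ctr[1]=3
Ev 8: PC=4 idx=0 pred=T actual=N -> ctr[0]=2
Ev 9: PC=7 idx=3 pred=T actual=T -> ctr[3]=3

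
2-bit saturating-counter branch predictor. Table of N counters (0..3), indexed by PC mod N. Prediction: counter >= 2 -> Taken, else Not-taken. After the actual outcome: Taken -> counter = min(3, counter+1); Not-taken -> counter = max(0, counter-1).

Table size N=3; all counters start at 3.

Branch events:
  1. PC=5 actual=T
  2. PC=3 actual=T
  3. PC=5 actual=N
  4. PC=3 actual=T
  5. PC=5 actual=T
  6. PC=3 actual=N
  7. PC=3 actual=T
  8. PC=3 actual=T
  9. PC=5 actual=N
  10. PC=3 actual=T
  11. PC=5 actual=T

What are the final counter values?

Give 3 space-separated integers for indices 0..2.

Answer: 3 3 3

Derivation:
Ev 1: PC=5 idx=2 pred=T actual=T -> ctr[2]=3
Ev 2: PC=3 idx=0 pred=T actual=T -> ctr[0]=3
Ev 3: PC=5 idx=2 pred=T actual=N -> ctr[2]=2
Ev 4: PC=3 idx=0 pred=T actual=T -> ctr[0]=3
Ev 5: PC=5 idx=2 pred=T actual=T -> ctr[2]=3
Ev 6: PC=3 idx=0 pred=T actual=N -> ctr[0]=2
Ev 7: PC=3 idx=0 pred=T actual=T -> ctr[0]=3
Ev 8: PC=3 idx=0 pred=T actual=T -> ctr[0]=3
Ev 9: PC=5 idx=2 pred=T actual=N -> ctr[2]=2
Ev 10: PC=3 idx=0 pred=T actual=T -> ctr[0]=3
Ev 11: PC=5 idx=2 pred=T actual=T -> ctr[2]=3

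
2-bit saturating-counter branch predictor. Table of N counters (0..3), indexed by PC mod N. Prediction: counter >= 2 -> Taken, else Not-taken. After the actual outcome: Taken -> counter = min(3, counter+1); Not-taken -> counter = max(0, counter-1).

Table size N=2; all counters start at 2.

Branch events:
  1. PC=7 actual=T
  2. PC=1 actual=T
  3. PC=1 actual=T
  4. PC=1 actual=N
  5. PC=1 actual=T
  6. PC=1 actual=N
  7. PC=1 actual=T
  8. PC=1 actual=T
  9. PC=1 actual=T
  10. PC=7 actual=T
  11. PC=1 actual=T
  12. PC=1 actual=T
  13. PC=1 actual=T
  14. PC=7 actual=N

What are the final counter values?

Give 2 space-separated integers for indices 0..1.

Answer: 2 2

Derivation:
Ev 1: PC=7 idx=1 pred=T actual=T -> ctr[1]=3
Ev 2: PC=1 idx=1 pred=T actual=T -> ctr[1]=3
Ev 3: PC=1 idx=1 pred=T actual=T -> ctr[1]=3
Ev 4: PC=1 idx=1 pred=T actual=N -> ctr[1]=2
Ev 5: PC=1 idx=1 pred=T actual=T -> ctr[1]=3
Ev 6: PC=1 idx=1 pred=T actual=N -> ctr[1]=2
Ev 7: PC=1 idx=1 pred=T actual=T -> ctr[1]=3
Ev 8: PC=1 idx=1 pred=T actual=T -> ctr[1]=3
Ev 9: PC=1 idx=1 pred=T actual=T -> ctr[1]=3
Ev 10: PC=7 idx=1 pred=T actual=T -> ctr[1]=3
Ev 11: PC=1 idx=1 pred=T actual=T -> ctr[1]=3
Ev 12: PC=1 idx=1 pred=T actual=T -> ctr[1]=3
Ev 13: PC=1 idx=1 pred=T actual=T -> ctr[1]=3
Ev 14: PC=7 idx=1 pred=T actual=N -> ctr[1]=2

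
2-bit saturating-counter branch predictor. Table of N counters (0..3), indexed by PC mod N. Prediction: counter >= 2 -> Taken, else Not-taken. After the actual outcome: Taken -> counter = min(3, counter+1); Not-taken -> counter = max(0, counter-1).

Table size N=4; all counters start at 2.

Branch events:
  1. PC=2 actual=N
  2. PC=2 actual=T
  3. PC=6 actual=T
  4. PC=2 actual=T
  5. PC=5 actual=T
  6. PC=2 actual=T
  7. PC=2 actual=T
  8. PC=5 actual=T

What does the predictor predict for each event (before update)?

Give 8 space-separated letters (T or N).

Ev 1: PC=2 idx=2 pred=T actual=N -> ctr[2]=1
Ev 2: PC=2 idx=2 pred=N actual=T -> ctr[2]=2
Ev 3: PC=6 idx=2 pred=T actual=T -> ctr[2]=3
Ev 4: PC=2 idx=2 pred=T actual=T -> ctr[2]=3
Ev 5: PC=5 idx=1 pred=T actual=T -> ctr[1]=3
Ev 6: PC=2 idx=2 pred=T actual=T -> ctr[2]=3
Ev 7: PC=2 idx=2 pred=T actual=T -> ctr[2]=3
Ev 8: PC=5 idx=1 pred=T actual=T -> ctr[1]=3

Answer: T N T T T T T T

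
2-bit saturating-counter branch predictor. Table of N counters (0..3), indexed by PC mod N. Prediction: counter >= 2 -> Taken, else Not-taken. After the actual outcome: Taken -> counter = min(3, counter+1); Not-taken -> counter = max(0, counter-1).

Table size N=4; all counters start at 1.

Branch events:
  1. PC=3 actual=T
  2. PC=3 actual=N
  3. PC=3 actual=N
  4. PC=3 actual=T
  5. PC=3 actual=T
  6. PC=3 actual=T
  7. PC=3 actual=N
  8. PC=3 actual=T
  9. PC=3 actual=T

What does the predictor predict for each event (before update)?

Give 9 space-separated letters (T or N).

Answer: N T N N N T T T T

Derivation:
Ev 1: PC=3 idx=3 pred=N actual=T -> ctr[3]=2
Ev 2: PC=3 idx=3 pred=T actual=N -> ctr[3]=1
Ev 3: PC=3 idx=3 pred=N actual=N -> ctr[3]=0
Ev 4: PC=3 idx=3 pred=N actual=T -> ctr[3]=1
Ev 5: PC=3 idx=3 pred=N actual=T -> ctr[3]=2
Ev 6: PC=3 idx=3 pred=T actual=T -> ctr[3]=3
Ev 7: PC=3 idx=3 pred=T actual=N -> ctr[3]=2
Ev 8: PC=3 idx=3 pred=T actual=T -> ctr[3]=3
Ev 9: PC=3 idx=3 pred=T actual=T -> ctr[3]=3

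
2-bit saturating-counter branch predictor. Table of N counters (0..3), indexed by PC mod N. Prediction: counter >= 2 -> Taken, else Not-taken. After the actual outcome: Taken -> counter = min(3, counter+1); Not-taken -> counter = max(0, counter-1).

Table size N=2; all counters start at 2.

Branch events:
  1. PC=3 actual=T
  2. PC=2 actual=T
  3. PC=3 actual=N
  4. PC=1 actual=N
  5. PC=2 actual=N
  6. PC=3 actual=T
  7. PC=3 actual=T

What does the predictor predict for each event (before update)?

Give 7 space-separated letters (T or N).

Ev 1: PC=3 idx=1 pred=T actual=T -> ctr[1]=3
Ev 2: PC=2 idx=0 pred=T actual=T -> ctr[0]=3
Ev 3: PC=3 idx=1 pred=T actual=N -> ctr[1]=2
Ev 4: PC=1 idx=1 pred=T actual=N -> ctr[1]=1
Ev 5: PC=2 idx=0 pred=T actual=N -> ctr[0]=2
Ev 6: PC=3 idx=1 pred=N actual=T -> ctr[1]=2
Ev 7: PC=3 idx=1 pred=T actual=T -> ctr[1]=3

Answer: T T T T T N T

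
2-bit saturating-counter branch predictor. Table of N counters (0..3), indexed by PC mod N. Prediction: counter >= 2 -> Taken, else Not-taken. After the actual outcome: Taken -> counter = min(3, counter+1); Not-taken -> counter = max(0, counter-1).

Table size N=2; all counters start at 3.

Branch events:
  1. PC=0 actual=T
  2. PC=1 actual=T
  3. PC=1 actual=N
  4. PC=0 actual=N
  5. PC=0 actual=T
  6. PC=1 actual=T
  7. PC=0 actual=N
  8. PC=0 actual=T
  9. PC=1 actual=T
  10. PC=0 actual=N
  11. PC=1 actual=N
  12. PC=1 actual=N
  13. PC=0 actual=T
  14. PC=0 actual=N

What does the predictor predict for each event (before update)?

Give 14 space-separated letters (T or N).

Ev 1: PC=0 idx=0 pred=T actual=T -> ctr[0]=3
Ev 2: PC=1 idx=1 pred=T actual=T -> ctr[1]=3
Ev 3: PC=1 idx=1 pred=T actual=N -> ctr[1]=2
Ev 4: PC=0 idx=0 pred=T actual=N -> ctr[0]=2
Ev 5: PC=0 idx=0 pred=T actual=T -> ctr[0]=3
Ev 6: PC=1 idx=1 pred=T actual=T -> ctr[1]=3
Ev 7: PC=0 idx=0 pred=T actual=N -> ctr[0]=2
Ev 8: PC=0 idx=0 pred=T actual=T -> ctr[0]=3
Ev 9: PC=1 idx=1 pred=T actual=T -> ctr[1]=3
Ev 10: PC=0 idx=0 pred=T actual=N -> ctr[0]=2
Ev 11: PC=1 idx=1 pred=T actual=N -> ctr[1]=2
Ev 12: PC=1 idx=1 pred=T actual=N -> ctr[1]=1
Ev 13: PC=0 idx=0 pred=T actual=T -> ctr[0]=3
Ev 14: PC=0 idx=0 pred=T actual=N -> ctr[0]=2

Answer: T T T T T T T T T T T T T T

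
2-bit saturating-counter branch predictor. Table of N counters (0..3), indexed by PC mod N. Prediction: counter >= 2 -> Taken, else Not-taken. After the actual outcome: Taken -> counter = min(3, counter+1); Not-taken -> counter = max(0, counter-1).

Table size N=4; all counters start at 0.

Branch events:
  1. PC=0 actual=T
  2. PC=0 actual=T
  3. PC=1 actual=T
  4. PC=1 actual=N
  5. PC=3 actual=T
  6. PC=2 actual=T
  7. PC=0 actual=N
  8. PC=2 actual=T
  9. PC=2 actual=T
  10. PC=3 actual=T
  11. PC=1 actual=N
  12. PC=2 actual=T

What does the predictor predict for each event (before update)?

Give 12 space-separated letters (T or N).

Answer: N N N N N N T N T N N T

Derivation:
Ev 1: PC=0 idx=0 pred=N actual=T -> ctr[0]=1
Ev 2: PC=0 idx=0 pred=N actual=T -> ctr[0]=2
Ev 3: PC=1 idx=1 pred=N actual=T -> ctr[1]=1
Ev 4: PC=1 idx=1 pred=N actual=N -> ctr[1]=0
Ev 5: PC=3 idx=3 pred=N actual=T -> ctr[3]=1
Ev 6: PC=2 idx=2 pred=N actual=T -> ctr[2]=1
Ev 7: PC=0 idx=0 pred=T actual=N -> ctr[0]=1
Ev 8: PC=2 idx=2 pred=N actual=T -> ctr[2]=2
Ev 9: PC=2 idx=2 pred=T actual=T -> ctr[2]=3
Ev 10: PC=3 idx=3 pred=N actual=T -> ctr[3]=2
Ev 11: PC=1 idx=1 pred=N actual=N -> ctr[1]=0
Ev 12: PC=2 idx=2 pred=T actual=T -> ctr[2]=3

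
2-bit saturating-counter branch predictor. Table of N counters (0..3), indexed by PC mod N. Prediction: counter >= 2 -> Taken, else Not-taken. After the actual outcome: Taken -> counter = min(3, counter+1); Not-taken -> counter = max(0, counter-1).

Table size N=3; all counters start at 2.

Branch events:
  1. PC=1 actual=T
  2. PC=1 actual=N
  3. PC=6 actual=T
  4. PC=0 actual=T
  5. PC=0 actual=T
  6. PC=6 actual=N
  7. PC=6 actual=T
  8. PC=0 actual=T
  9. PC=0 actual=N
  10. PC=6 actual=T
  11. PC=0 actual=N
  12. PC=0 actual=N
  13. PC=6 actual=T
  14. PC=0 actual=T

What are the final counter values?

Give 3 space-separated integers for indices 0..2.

Ev 1: PC=1 idx=1 pred=T actual=T -> ctr[1]=3
Ev 2: PC=1 idx=1 pred=T actual=N -> ctr[1]=2
Ev 3: PC=6 idx=0 pred=T actual=T -> ctr[0]=3
Ev 4: PC=0 idx=0 pred=T actual=T -> ctr[0]=3
Ev 5: PC=0 idx=0 pred=T actual=T -> ctr[0]=3
Ev 6: PC=6 idx=0 pred=T actual=N -> ctr[0]=2
Ev 7: PC=6 idx=0 pred=T actual=T -> ctr[0]=3
Ev 8: PC=0 idx=0 pred=T actual=T -> ctr[0]=3
Ev 9: PC=0 idx=0 pred=T actual=N -> ctr[0]=2
Ev 10: PC=6 idx=0 pred=T actual=T -> ctr[0]=3
Ev 11: PC=0 idx=0 pred=T actual=N -> ctr[0]=2
Ev 12: PC=0 idx=0 pred=T actual=N -> ctr[0]=1
Ev 13: PC=6 idx=0 pred=N actual=T -> ctr[0]=2
Ev 14: PC=0 idx=0 pred=T actual=T -> ctr[0]=3

Answer: 3 2 2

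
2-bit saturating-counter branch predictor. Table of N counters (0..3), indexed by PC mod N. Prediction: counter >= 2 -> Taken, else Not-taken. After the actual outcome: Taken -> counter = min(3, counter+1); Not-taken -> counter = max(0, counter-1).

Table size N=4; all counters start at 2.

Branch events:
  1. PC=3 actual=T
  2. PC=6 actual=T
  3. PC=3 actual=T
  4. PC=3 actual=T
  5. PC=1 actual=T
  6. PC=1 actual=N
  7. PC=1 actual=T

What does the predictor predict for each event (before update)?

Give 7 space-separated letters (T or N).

Ev 1: PC=3 idx=3 pred=T actual=T -> ctr[3]=3
Ev 2: PC=6 idx=2 pred=T actual=T -> ctr[2]=3
Ev 3: PC=3 idx=3 pred=T actual=T -> ctr[3]=3
Ev 4: PC=3 idx=3 pred=T actual=T -> ctr[3]=3
Ev 5: PC=1 idx=1 pred=T actual=T -> ctr[1]=3
Ev 6: PC=1 idx=1 pred=T actual=N -> ctr[1]=2
Ev 7: PC=1 idx=1 pred=T actual=T -> ctr[1]=3

Answer: T T T T T T T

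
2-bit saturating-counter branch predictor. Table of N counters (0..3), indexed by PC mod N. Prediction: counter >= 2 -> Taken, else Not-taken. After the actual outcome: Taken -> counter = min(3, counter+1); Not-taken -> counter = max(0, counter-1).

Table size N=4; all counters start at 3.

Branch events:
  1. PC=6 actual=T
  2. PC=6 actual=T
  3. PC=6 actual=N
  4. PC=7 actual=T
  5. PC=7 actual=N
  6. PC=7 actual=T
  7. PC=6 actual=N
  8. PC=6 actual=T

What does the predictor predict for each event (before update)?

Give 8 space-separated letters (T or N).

Answer: T T T T T T T N

Derivation:
Ev 1: PC=6 idx=2 pred=T actual=T -> ctr[2]=3
Ev 2: PC=6 idx=2 pred=T actual=T -> ctr[2]=3
Ev 3: PC=6 idx=2 pred=T actual=N -> ctr[2]=2
Ev 4: PC=7 idx=3 pred=T actual=T -> ctr[3]=3
Ev 5: PC=7 idx=3 pred=T actual=N -> ctr[3]=2
Ev 6: PC=7 idx=3 pred=T actual=T -> ctr[3]=3
Ev 7: PC=6 idx=2 pred=T actual=N -> ctr[2]=1
Ev 8: PC=6 idx=2 pred=N actual=T -> ctr[2]=2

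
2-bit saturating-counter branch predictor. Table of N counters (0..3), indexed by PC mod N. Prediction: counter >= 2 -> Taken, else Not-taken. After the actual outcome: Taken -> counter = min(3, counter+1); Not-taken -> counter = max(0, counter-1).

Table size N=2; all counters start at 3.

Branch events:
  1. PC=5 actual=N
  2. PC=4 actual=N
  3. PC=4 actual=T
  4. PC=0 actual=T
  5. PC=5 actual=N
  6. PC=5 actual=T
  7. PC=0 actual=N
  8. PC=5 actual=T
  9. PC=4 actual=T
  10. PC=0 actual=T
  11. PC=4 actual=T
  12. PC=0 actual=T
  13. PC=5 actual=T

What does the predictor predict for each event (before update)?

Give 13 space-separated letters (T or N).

Answer: T T T T T N T T T T T T T

Derivation:
Ev 1: PC=5 idx=1 pred=T actual=N -> ctr[1]=2
Ev 2: PC=4 idx=0 pred=T actual=N -> ctr[0]=2
Ev 3: PC=4 idx=0 pred=T actual=T -> ctr[0]=3
Ev 4: PC=0 idx=0 pred=T actual=T -> ctr[0]=3
Ev 5: PC=5 idx=1 pred=T actual=N -> ctr[1]=1
Ev 6: PC=5 idx=1 pred=N actual=T -> ctr[1]=2
Ev 7: PC=0 idx=0 pred=T actual=N -> ctr[0]=2
Ev 8: PC=5 idx=1 pred=T actual=T -> ctr[1]=3
Ev 9: PC=4 idx=0 pred=T actual=T -> ctr[0]=3
Ev 10: PC=0 idx=0 pred=T actual=T -> ctr[0]=3
Ev 11: PC=4 idx=0 pred=T actual=T -> ctr[0]=3
Ev 12: PC=0 idx=0 pred=T actual=T -> ctr[0]=3
Ev 13: PC=5 idx=1 pred=T actual=T -> ctr[1]=3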